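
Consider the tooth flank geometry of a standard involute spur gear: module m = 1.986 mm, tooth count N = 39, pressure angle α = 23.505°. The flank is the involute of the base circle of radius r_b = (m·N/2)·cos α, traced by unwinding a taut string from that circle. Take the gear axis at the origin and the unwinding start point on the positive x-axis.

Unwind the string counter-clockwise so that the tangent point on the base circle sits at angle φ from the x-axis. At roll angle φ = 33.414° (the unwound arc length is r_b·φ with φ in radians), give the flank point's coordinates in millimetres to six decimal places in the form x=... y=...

x=41.048936 y=2.269073

pitch radius r_p = m·N/2 = 1.986·39/2 = 38.727000
base radius r_b = r_p·cos α = 38.727000·cos 23.505° = 35.513638
roll angle φ = 33.414° = 0.58318432 rad
x = r_b·(cos φ + φ·sin φ) = 35.513638·(0.83471333 + 0.58318432·0.55068472) = 41.048936
y = r_b·(sin φ − φ·cos φ) = 35.513638·(0.55068472 − 0.58318432·0.83471333) = 2.269073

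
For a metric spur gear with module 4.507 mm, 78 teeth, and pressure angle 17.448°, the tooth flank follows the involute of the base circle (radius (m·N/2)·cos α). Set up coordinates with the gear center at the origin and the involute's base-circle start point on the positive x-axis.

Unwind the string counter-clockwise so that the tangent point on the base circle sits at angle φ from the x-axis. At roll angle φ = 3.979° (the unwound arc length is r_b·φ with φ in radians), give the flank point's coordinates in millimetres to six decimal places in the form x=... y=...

pitch radius r_p = m·N/2 = 4.507·78/2 = 175.773000
base radius r_b = r_p·cos α = 175.773000·cos 17.448° = 167.685591
roll angle φ = 3.979° = 0.06944665 rad
x = r_b·(cos φ + φ·sin φ) = 167.685591·(0.99758955 + 0.06944665·0.06939084) = 168.089464
y = r_b·(sin φ − φ·cos φ) = 167.685591·(0.06939084 − 0.06944665·0.99758955) = 0.018712

x=168.089464 y=0.018712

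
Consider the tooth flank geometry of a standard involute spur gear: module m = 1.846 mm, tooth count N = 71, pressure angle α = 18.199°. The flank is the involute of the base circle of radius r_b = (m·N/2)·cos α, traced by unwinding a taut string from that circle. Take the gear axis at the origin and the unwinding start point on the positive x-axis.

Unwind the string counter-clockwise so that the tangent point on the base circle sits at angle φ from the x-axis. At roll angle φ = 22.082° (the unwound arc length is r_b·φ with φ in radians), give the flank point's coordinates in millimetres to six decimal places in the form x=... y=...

pitch radius r_p = m·N/2 = 1.846·71/2 = 65.533000
base radius r_b = r_p·cos α = 65.533000·cos 18.199° = 62.254876
roll angle φ = 22.082° = 0.38540361 rad
x = r_b·(cos φ + φ·sin φ) = 62.254876·(0.92664678 + 0.38540361·0.37593317) = 66.708140
y = r_b·(sin φ − φ·cos φ) = 62.254876·(0.37593317 − 0.38540361·0.92664678) = 1.170401

x=66.708140 y=1.170401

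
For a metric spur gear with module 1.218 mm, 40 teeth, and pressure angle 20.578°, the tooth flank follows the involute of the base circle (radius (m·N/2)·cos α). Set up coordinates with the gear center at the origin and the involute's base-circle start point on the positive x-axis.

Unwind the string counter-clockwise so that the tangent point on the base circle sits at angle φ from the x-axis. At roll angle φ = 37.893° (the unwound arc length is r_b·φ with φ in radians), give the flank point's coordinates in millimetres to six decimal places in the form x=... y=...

pitch radius r_p = m·N/2 = 1.218·40/2 = 24.360000
base radius r_b = r_p·cos α = 24.360000·cos 20.578° = 22.805700
roll angle φ = 37.893° = 0.66135761 rad
x = r_b·(cos φ + φ·sin φ) = 22.805700·(0.78915913 + 0.66135761·0.61418879) = 27.260965
y = r_b·(sin φ − φ·cos φ) = 22.805700·(0.61418879 − 0.66135761·0.78915913) = 2.104336

x=27.260965 y=2.104336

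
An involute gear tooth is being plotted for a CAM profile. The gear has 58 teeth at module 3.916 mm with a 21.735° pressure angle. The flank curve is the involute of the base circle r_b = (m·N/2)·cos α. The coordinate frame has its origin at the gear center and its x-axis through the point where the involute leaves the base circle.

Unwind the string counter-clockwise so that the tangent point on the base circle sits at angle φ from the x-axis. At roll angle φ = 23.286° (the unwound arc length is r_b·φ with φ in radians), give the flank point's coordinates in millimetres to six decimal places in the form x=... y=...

pitch radius r_p = m·N/2 = 3.916·58/2 = 113.564000
base radius r_b = r_p·cos α = 113.564000·cos 21.735° = 105.490341
roll angle φ = 23.286° = 0.40641737 rad
x = r_b·(cos φ + φ·sin φ) = 105.490341·(0.91854300 + 0.40641737·0.39532107) = 113.846058
y = r_b·(sin φ − φ·cos φ) = 105.490341·(0.39532107 − 0.40641737·0.91854300) = 2.321762

x=113.846058 y=2.321762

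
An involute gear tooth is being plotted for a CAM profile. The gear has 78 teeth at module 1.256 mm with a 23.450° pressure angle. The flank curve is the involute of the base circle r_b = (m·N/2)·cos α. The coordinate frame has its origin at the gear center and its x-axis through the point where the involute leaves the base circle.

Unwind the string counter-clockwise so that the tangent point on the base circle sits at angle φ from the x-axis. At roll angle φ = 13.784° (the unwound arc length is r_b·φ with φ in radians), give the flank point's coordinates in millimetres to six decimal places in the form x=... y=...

pitch radius r_p = m·N/2 = 1.256·78/2 = 48.984000
base radius r_b = r_p·cos α = 48.984000·cos 23.450° = 44.938299
roll angle φ = 13.784° = 0.24057618 rad
x = r_b·(cos φ + φ·sin φ) = 44.938299·(0.97120085 + 0.24057618·0.23826226) = 46.219987
y = r_b·(sin φ − φ·cos φ) = 44.938299·(0.23826226 − 0.24057618·0.97120085) = 0.207366

x=46.219987 y=0.207366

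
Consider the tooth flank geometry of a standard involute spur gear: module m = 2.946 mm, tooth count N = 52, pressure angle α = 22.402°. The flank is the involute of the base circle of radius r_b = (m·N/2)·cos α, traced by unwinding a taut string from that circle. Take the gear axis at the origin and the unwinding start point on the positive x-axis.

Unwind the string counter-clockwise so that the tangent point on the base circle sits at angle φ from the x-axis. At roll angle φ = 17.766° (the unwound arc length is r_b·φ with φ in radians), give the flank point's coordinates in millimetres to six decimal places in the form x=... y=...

pitch radius r_p = m·N/2 = 2.946·52/2 = 76.596000
base radius r_b = r_p·cos α = 76.596000·cos 22.402° = 70.815509
roll angle φ = 17.766° = 0.31007519 rad
x = r_b·(cos φ + φ·sin φ) = 70.815509·(0.95231063 + 0.31007519·0.30513025) = 74.138452
y = r_b·(sin φ − φ·cos φ) = 70.815509·(0.30513025 − 0.31007519·0.95231063) = 0.696990

x=74.138452 y=0.696990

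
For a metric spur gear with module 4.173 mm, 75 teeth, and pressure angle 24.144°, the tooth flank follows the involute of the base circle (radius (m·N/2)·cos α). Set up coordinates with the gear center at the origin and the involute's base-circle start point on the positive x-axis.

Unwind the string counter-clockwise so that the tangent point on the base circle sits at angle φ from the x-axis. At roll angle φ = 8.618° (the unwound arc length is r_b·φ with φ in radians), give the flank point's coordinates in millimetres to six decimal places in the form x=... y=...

pitch radius r_p = m·N/2 = 4.173·75/2 = 156.487500
base radius r_b = r_p·cos α = 156.487500·cos 24.144° = 142.798026
roll angle φ = 8.618° = 0.15041247 rad
x = r_b·(cos φ + φ·sin φ) = 142.798026·(0.98870935 + 0.15041247·0.14984596) = 144.404226
y = r_b·(sin φ − φ·cos φ) = 142.798026·(0.14984596 − 0.15041247·0.98870935) = 0.161611

x=144.404226 y=0.161611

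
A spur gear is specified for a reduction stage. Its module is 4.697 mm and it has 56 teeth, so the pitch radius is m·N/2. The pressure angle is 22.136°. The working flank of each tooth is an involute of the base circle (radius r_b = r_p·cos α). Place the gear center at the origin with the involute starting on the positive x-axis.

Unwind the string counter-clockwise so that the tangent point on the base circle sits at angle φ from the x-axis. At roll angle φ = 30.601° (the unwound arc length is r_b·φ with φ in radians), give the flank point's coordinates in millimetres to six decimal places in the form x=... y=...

x=137.977581 y=6.011807

pitch radius r_p = m·N/2 = 4.697·56/2 = 131.516000
base radius r_b = r_p·cos α = 131.516000·cos 22.136° = 121.822226
roll angle φ = 30.601° = 0.53408820 rad
x = r_b·(cos φ + φ·sin φ) = 121.822226·(0.86073314 + 0.53408820·0.50905644) = 137.977581
y = r_b·(sin φ − φ·cos φ) = 121.822226·(0.50905644 − 0.53408820·0.86073314) = 6.011807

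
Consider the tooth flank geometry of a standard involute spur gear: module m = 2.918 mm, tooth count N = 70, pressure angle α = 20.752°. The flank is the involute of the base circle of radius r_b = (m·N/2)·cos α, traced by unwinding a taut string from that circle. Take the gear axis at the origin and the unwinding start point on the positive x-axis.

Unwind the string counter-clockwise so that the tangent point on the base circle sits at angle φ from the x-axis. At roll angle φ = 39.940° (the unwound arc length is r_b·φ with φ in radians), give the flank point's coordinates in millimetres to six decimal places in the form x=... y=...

pitch radius r_p = m·N/2 = 2.918·70/2 = 102.130000
base radius r_b = r_p·cos α = 102.130000·cos 20.752° = 95.504096
roll angle φ = 39.940° = 0.69708450 rad
x = r_b·(cos φ + φ·sin φ) = 95.504096·(0.76671715 + 0.69708450·0.64198506) = 115.964414
y = r_b·(sin φ − φ·cos φ) = 95.504096·(0.64198506 − 0.69708450·0.76671715) = 10.268449

x=115.964414 y=10.268449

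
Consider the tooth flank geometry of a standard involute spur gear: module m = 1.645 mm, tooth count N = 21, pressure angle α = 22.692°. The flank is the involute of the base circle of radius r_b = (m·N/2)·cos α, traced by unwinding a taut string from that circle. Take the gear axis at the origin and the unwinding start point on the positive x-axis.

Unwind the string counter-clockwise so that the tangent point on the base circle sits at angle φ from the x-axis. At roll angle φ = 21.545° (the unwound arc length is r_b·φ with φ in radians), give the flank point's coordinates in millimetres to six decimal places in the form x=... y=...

pitch radius r_p = m·N/2 = 1.645·21/2 = 17.272500
base radius r_b = r_p·cos α = 17.272500·cos 22.692° = 15.935470
roll angle φ = 21.545° = 0.37603119 rad
x = r_b·(cos φ + φ·sin φ) = 15.935470·(0.93012943 + 0.37603119·0.36723186) = 17.022588
y = r_b·(sin φ − φ·cos φ) = 15.935470·(0.36723186 − 0.37603119·0.93012943) = 0.278459

x=17.022588 y=0.278459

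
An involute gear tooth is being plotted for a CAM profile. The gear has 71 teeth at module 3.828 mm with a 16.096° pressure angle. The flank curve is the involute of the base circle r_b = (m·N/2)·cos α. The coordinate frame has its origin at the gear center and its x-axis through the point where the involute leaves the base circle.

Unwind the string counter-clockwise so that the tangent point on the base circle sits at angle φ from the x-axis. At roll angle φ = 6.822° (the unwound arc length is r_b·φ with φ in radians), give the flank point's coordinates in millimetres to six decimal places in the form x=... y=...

pitch radius r_p = m·N/2 = 3.828·71/2 = 135.894000
base radius r_b = r_p·cos α = 135.894000·cos 16.096° = 130.566753
roll angle φ = 6.822° = 0.11906636 rad
x = r_b·(cos φ + φ·sin φ) = 130.566753·(0.99291997 + 0.11906636·0.11878523) = 131.488985
y = r_b·(sin φ − φ·cos φ) = 130.566753·(0.11878523 − 0.11906636·0.99291997) = 0.073361

x=131.488985 y=0.073361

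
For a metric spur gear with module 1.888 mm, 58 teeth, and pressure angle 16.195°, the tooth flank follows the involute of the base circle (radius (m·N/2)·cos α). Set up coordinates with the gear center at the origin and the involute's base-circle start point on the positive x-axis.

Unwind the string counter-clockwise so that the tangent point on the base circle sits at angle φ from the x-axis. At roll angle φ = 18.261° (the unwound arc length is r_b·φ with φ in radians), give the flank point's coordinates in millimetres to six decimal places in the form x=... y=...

pitch radius r_p = m·N/2 = 1.888·58/2 = 54.752000
base radius r_b = r_p·cos α = 54.752000·cos 16.195° = 52.579333
roll angle φ = 18.261° = 0.31871457 rad
x = r_b·(cos φ + φ·sin φ) = 52.579333·(0.94963899 + 0.31871457·0.31334613) = 55.182376
y = r_b·(sin φ − φ·cos φ) = 52.579333·(0.31334613 − 0.31871457·0.94963899) = 0.561671

x=55.182376 y=0.561671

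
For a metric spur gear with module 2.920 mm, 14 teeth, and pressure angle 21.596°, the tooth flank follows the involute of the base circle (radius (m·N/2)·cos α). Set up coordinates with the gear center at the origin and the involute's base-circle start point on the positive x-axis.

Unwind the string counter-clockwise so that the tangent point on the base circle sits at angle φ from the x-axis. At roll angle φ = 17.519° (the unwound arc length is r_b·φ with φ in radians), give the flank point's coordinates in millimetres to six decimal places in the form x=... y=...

x=19.872912 y=0.179409

pitch radius r_p = m·N/2 = 2.920·14/2 = 20.440000
base radius r_b = r_p·cos α = 20.440000·cos 21.596° = 19.005157
roll angle φ = 17.519° = 0.30576423 rad
x = r_b·(cos φ + φ·sin φ) = 19.005157·(0.95361718 + 0.30576423·0.30102205) = 19.872912
y = r_b·(sin φ − φ·cos φ) = 19.005157·(0.30102205 − 0.30576423·0.95361718) = 0.179409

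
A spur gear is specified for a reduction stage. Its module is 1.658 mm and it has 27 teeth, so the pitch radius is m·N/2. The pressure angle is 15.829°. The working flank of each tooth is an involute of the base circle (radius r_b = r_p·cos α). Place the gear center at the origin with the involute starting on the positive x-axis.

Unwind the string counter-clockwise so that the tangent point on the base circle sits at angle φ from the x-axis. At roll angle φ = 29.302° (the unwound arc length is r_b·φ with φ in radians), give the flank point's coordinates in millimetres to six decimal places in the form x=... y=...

pitch radius r_p = m·N/2 = 1.658·27/2 = 22.383000
base radius r_b = r_p·cos α = 22.383000·cos 15.829° = 21.534238
roll angle φ = 29.302° = 0.51141638 rad
x = r_b·(cos φ + φ·sin φ) = 21.534238·(0.87205219 + 0.51141638·0.48941289) = 24.168865
y = r_b·(sin φ − φ·cos φ) = 21.534238·(0.48941289 − 0.51141638·0.87205219) = 0.935256

x=24.168865 y=0.935256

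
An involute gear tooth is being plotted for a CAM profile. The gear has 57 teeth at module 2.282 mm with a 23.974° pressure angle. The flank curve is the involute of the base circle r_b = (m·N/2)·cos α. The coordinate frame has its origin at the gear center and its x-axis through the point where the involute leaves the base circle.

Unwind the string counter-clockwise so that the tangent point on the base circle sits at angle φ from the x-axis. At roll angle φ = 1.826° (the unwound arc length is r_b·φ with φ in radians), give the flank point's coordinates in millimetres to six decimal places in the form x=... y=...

x=59.456425 y=0.000641

pitch radius r_p = m·N/2 = 2.282·57/2 = 65.037000
base radius r_b = r_p·cos α = 65.037000·cos 23.974° = 59.426254
roll angle φ = 1.826° = 0.03186971 rad
x = r_b·(cos φ + φ·sin φ) = 59.426254·(0.99949220 + 0.03186971·0.03186432) = 59.456425
y = r_b·(sin φ − φ·cos φ) = 59.426254·(0.03186432 − 0.03186971·0.99949220) = 0.000641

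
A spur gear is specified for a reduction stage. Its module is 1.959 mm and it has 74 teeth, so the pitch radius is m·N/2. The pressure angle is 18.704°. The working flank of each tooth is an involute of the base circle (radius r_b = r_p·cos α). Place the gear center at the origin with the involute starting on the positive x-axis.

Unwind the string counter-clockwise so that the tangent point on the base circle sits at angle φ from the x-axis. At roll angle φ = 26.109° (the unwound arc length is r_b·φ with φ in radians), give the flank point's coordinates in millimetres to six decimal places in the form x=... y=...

x=75.417385 y=2.120844

pitch radius r_p = m·N/2 = 1.959·74/2 = 72.483000
base radius r_b = r_p·cos α = 72.483000·cos 18.704° = 68.655020
roll angle φ = 26.109° = 0.45568801 rad
x = r_b·(cos φ + φ·sin φ) = 68.655020·(0.89795846 + 0.45568801·0.44008023) = 75.417385
y = r_b·(sin φ − φ·cos φ) = 68.655020·(0.44008023 − 0.45568801·0.89795846) = 2.120844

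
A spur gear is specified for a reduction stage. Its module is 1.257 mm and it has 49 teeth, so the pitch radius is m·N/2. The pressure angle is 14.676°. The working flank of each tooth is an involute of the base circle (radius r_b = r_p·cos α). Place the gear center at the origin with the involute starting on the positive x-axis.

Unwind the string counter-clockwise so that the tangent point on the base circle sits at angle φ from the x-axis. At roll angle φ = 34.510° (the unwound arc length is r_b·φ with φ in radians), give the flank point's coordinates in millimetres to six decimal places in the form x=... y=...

x=34.715348 y=2.092202

pitch radius r_p = m·N/2 = 1.257·49/2 = 30.796500
base radius r_b = r_p·cos α = 30.796500·cos 14.676° = 29.791732
roll angle φ = 34.510° = 0.60231312 rad
x = r_b·(cos φ + φ·sin φ) = 29.791732·(0.82402732 + 0.60231312·0.56655007) = 34.715348
y = r_b·(sin φ − φ·cos φ) = 29.791732·(0.56655007 − 0.60231312·0.82402732) = 2.092202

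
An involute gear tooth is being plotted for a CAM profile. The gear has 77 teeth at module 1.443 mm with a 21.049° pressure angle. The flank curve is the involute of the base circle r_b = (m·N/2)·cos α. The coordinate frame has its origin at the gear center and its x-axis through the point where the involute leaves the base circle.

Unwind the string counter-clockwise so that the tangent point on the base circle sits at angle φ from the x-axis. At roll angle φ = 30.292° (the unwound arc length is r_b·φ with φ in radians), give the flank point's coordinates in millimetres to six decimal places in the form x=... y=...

pitch radius r_p = m·N/2 = 1.443·77/2 = 55.555500
base radius r_b = r_p·cos α = 55.555500·cos 21.049° = 51.848482
roll angle φ = 30.292° = 0.52869514 rad
x = r_b·(cos φ + φ·sin φ) = 51.848482·(0.86346599 + 0.52869514·0.50440707) = 58.596227
y = r_b·(sin φ − φ·cos φ) = 51.848482·(0.50440707 − 0.52869514·0.86346599) = 2.483376

x=58.596227 y=2.483376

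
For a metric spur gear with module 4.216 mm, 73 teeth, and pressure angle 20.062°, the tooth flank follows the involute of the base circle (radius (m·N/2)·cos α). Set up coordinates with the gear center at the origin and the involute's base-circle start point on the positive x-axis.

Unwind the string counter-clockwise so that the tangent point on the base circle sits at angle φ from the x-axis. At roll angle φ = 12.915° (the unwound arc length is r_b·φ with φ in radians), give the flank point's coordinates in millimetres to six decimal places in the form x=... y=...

x=148.172268 y=0.549027

pitch radius r_p = m·N/2 = 4.216·73/2 = 153.884000
base radius r_b = r_p·cos α = 153.884000·cos 20.062° = 144.546622
roll angle φ = 12.915° = 0.22540927 rad
x = r_b·(cos φ + φ·sin φ) = 144.546622·(0.97470271 + 0.22540927·0.22350530) = 148.172268
y = r_b·(sin φ − φ·cos φ) = 144.546622·(0.22350530 − 0.22540927·0.97470271) = 0.549027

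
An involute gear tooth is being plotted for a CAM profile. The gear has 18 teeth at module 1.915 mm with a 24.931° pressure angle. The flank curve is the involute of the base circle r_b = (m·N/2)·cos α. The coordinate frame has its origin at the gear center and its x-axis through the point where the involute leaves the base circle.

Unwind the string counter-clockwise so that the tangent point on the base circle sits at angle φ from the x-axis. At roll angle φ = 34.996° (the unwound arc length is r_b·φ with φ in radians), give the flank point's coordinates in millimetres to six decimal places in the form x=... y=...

x=18.278009 y=1.143423

pitch radius r_p = m·N/2 = 1.915·18/2 = 17.235000
base radius r_b = r_p·cos α = 17.235000·cos 24.931° = 15.628975
roll angle φ = 34.996° = 0.61079543 rad
x = r_b·(cos φ + φ·sin φ) = 15.628975·(0.81919209 + 0.61079543·0.57351925) = 18.278009
y = r_b·(sin φ − φ·cos φ) = 15.628975·(0.57351925 − 0.61079543·0.81919209) = 1.143423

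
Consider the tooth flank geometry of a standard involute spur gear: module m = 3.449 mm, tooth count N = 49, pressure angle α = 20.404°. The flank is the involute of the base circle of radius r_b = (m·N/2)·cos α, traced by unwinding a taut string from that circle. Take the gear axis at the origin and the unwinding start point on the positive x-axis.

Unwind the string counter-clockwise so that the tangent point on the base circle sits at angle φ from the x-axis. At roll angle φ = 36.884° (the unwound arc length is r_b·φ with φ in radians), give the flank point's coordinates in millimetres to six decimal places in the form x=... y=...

x=93.947715 y=6.755192

pitch radius r_p = m·N/2 = 3.449·49/2 = 84.500500
base radius r_b = r_p·cos α = 84.500500·cos 20.404° = 79.198740
roll angle φ = 36.884° = 0.64374724 rad
x = r_b·(cos φ + φ·sin φ) = 79.198740·(0.79985230 + 0.64374724·0.60019689) = 93.947715
y = r_b·(sin φ − φ·cos φ) = 79.198740·(0.60019689 − 0.64374724·0.79985230) = 6.755192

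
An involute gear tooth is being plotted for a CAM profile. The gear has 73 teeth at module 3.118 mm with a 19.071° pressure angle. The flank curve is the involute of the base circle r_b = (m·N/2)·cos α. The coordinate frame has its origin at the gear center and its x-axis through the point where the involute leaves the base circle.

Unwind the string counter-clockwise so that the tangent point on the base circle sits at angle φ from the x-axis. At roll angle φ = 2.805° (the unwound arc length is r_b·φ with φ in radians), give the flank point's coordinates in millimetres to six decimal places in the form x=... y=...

x=107.689456 y=0.004206

pitch radius r_p = m·N/2 = 3.118·73/2 = 113.807000
base radius r_b = r_p·cos α = 113.807000·cos 19.071° = 107.560636
roll angle φ = 2.805° = 0.04895649 rad
x = r_b·(cos φ + φ·sin φ) = 107.560636·(0.99880187 + 0.04895649·0.04893693) = 107.689456
y = r_b·(sin φ − φ·cos φ) = 107.560636·(0.04893693 − 0.04895649·0.99880187) = 0.004206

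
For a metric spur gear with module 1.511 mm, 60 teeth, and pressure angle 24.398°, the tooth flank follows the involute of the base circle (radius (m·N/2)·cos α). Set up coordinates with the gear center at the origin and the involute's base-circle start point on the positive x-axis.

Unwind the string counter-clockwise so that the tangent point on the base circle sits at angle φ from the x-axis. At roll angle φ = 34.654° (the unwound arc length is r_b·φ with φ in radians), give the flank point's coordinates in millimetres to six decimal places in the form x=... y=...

x=48.156080 y=2.934675

pitch radius r_p = m·N/2 = 1.511·60/2 = 45.330000
base radius r_b = r_p·cos α = 45.330000·cos 24.398° = 41.281944
roll angle φ = 34.654° = 0.60482640 rad
x = r_b·(cos φ + φ·sin φ) = 41.281944·(0.82260082 + 0.60482640·0.56861928) = 48.156080
y = r_b·(sin φ − φ·cos φ) = 41.281944·(0.56861928 − 0.60482640·0.82260082) = 2.934675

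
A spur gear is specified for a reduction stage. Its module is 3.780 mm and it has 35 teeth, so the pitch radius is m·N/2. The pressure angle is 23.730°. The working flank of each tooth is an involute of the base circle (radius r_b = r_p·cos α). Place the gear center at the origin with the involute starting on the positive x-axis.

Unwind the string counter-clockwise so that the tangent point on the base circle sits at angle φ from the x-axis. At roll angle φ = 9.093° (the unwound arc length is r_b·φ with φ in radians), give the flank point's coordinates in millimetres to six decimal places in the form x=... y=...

x=61.314969 y=0.080483

pitch radius r_p = m·N/2 = 3.780·35/2 = 66.150000
base radius r_b = r_p·cos α = 66.150000·cos 23.730° = 60.557150
roll angle φ = 9.093° = 0.15870279 rad
x = r_b·(cos φ + φ·sin φ) = 60.557150·(0.98743312 + 0.15870279·0.15803743) = 61.314969
y = r_b·(sin φ − φ·cos φ) = 60.557150·(0.15803743 − 0.15870279·0.98743312) = 0.080483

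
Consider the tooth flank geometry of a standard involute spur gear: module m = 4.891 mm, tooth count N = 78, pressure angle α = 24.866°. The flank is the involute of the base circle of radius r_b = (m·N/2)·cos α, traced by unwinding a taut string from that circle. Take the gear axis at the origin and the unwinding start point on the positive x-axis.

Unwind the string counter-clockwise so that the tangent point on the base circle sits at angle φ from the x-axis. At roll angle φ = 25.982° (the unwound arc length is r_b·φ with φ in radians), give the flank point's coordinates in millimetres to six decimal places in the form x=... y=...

pitch radius r_p = m·N/2 = 4.891·78/2 = 190.749000
base radius r_b = r_p·cos α = 190.749000·cos 24.866° = 173.065366
roll angle φ = 25.982° = 0.45347145 rad
x = r_b·(cos φ + φ·sin φ) = 173.065366·(0.89893172 + 0.45347145·0.43808876) = 189.955242
y = r_b·(sin φ − φ·cos φ) = 173.065366·(0.43808876 − 0.45347145·0.89893172) = 5.269649

x=189.955242 y=5.269649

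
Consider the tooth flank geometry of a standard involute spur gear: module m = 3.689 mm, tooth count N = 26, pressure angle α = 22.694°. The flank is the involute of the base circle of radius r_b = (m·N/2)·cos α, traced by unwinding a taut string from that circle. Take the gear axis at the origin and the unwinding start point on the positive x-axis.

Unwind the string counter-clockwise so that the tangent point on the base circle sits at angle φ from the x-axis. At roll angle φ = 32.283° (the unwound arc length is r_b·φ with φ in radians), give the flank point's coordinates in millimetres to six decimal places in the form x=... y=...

pitch radius r_p = m·N/2 = 3.689·26/2 = 47.957000
base radius r_b = r_p·cos α = 47.957000·cos 22.694° = 44.244097
roll angle φ = 32.283° = 0.56344464 rad
x = r_b·(cos φ + φ·sin φ) = 44.244097·(0.84542034 + 0.56344464·0.53410153) = 50.719530
y = r_b·(sin φ − φ·cos φ) = 44.244097·(0.53410153 − 0.56344464·0.84542034) = 2.555272

x=50.719530 y=2.555272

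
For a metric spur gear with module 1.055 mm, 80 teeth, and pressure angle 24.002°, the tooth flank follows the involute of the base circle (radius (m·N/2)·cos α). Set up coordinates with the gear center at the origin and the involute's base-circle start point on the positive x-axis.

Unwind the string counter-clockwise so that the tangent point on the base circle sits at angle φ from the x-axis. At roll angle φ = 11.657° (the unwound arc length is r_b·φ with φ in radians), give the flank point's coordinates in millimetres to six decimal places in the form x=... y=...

x=39.340655 y=0.107773

pitch radius r_p = m·N/2 = 1.055·80/2 = 42.200000
base radius r_b = r_p·cos α = 42.200000·cos 24.002° = 38.551019
roll angle φ = 11.657° = 0.20345303 rad
x = r_b·(cos φ + φ·sin φ) = 38.551019·(0.97937472 + 0.20345303·0.20205234) = 39.340655
y = r_b·(sin φ − φ·cos φ) = 38.551019·(0.20205234 − 0.20345303·0.97937472) = 0.107773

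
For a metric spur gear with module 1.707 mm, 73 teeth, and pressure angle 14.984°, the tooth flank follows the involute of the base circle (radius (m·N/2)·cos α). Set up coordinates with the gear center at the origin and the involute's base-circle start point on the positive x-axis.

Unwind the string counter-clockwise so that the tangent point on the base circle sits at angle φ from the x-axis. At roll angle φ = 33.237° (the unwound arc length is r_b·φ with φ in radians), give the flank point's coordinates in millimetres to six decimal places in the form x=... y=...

x=69.477617 y=3.786113

pitch radius r_p = m·N/2 = 1.707·73/2 = 62.305500
base radius r_b = r_p·cos α = 62.305500·cos 14.984° = 60.186992
roll angle φ = 33.237° = 0.58009508 rad
x = r_b·(cos φ + φ·sin φ) = 60.186992·(0.83641054 + 0.58009508·0.54810347) = 69.477617
y = r_b·(sin φ − φ·cos φ) = 60.186992·(0.54810347 − 0.58009508·0.83641054) = 3.786113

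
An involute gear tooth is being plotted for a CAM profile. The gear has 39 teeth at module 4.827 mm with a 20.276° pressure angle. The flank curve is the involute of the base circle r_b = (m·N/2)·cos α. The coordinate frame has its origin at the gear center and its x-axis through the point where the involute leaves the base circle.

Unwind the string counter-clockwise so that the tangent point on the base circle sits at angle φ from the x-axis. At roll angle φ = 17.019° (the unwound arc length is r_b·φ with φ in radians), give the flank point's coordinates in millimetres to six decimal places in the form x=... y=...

pitch radius r_p = m·N/2 = 4.827·39/2 = 94.126500
base radius r_b = r_p·cos α = 94.126500·cos 20.276° = 88.293874
roll angle φ = 17.019° = 0.29703759 rad
x = r_b·(cos φ + φ·sin φ) = 88.293874·(0.95620775 + 0.29703759·0.29268881) = 92.103519
y = r_b·(sin φ − φ·cos φ) = 88.293874·(0.29268881 − 0.29703759·0.95620775) = 0.764552

x=92.103519 y=0.764552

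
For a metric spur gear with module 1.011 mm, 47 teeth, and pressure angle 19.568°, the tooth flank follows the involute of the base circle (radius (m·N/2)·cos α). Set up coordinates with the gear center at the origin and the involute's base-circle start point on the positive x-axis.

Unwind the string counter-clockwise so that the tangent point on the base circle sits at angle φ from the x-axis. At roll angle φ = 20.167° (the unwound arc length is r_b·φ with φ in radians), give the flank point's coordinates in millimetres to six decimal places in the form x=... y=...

pitch radius r_p = m·N/2 = 1.011·47/2 = 23.758500
base radius r_b = r_p·cos α = 23.758500·cos 19.568° = 22.386320
roll angle φ = 20.167° = 0.35198055 rad
x = r_b·(cos φ + φ·sin φ) = 22.386320·(0.93869174 + 0.35198055·0.34475761) = 23.730388
y = r_b·(sin φ − φ·cos φ) = 22.386320·(0.34475761 − 0.35198055·0.93869174) = 0.321386

x=23.730388 y=0.321386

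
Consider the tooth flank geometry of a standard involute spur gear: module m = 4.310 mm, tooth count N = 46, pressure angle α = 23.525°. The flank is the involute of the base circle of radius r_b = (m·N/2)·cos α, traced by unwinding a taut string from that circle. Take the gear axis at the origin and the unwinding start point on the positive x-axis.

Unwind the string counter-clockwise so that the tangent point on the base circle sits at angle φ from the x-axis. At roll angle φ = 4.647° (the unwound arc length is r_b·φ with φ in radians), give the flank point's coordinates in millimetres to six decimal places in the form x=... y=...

x=91.189362 y=0.016153

pitch radius r_p = m·N/2 = 4.310·46/2 = 99.130000
base radius r_b = r_p·cos α = 99.130000·cos 23.525° = 90.890909
roll angle φ = 4.647° = 0.08110545 rad
x = r_b·(cos φ + φ·sin φ) = 90.890909·(0.99671276 + 0.08110545·0.08101656) = 91.189362
y = r_b·(sin φ − φ·cos φ) = 90.890909·(0.08101656 − 0.08110545·0.99671276) = 0.016153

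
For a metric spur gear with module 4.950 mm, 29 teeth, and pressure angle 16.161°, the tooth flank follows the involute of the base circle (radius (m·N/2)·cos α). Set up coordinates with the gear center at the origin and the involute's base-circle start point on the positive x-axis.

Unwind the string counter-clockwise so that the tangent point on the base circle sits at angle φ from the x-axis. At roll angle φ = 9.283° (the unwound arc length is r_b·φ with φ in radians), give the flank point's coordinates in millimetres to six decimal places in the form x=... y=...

pitch radius r_p = m·N/2 = 4.950·29/2 = 71.775000
base radius r_b = r_p·cos α = 71.775000·cos 16.161° = 68.938694
roll angle φ = 9.283° = 0.16201891 rad
x = r_b·(cos φ + φ·sin φ) = 68.938694·(0.98690362 + 0.16201891·0.16131101) = 69.837589
y = r_b·(sin φ − φ·cos φ) = 68.938694·(0.16131101 − 0.16201891·0.98690362) = 0.097476

x=69.837589 y=0.097476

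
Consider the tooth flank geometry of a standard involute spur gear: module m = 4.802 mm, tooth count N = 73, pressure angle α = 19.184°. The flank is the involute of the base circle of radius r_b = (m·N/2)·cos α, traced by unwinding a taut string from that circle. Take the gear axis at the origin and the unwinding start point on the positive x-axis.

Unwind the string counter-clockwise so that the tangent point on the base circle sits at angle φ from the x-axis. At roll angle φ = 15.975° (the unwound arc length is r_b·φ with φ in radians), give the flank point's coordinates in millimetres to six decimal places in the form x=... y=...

pitch radius r_p = m·N/2 = 4.802·73/2 = 175.273000
base radius r_b = r_p·cos α = 175.273000·cos 19.184° = 165.539770
roll angle φ = 15.975° = 0.27881635 rad
x = r_b·(cos φ + φ·sin φ) = 165.539770·(0.96138187 + 0.27881635·0.27521790) = 171.849669
y = r_b·(sin φ − φ·cos φ) = 165.539770·(0.27521790 − 0.27881635·0.96138187) = 1.186741

x=171.849669 y=1.186741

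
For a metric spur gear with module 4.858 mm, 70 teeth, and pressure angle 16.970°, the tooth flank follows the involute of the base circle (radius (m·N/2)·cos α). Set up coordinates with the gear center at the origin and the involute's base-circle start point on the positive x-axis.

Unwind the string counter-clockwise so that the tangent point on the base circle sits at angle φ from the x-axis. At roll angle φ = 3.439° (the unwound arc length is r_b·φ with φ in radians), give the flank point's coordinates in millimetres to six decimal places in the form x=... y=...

pitch radius r_p = m·N/2 = 4.858·70/2 = 170.030000
base radius r_b = r_p·cos α = 170.030000·cos 16.970° = 162.626504
roll angle φ = 3.439° = 0.06002187 rad
x = r_b·(cos φ + φ·sin φ) = 162.626504·(0.99819923 + 0.06002187·0.05998584) = 162.919182
y = r_b·(sin φ − φ·cos φ) = 162.626504·(0.05998584 − 0.06002187·0.99819923) = 0.011718

x=162.919182 y=0.011718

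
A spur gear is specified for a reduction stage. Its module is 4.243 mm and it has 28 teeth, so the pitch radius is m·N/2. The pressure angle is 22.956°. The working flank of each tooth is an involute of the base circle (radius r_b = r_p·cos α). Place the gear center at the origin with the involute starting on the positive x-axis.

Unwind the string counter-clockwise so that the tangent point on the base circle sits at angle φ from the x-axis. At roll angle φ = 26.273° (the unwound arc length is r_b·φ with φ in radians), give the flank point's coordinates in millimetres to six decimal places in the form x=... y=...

pitch radius r_p = m·N/2 = 4.243·28/2 = 59.402000
base radius r_b = r_p·cos α = 59.402000·cos 22.956° = 54.697637
roll angle φ = 26.273° = 0.45855035 rad
x = r_b·(cos φ + φ·sin φ) = 54.697637·(0.89669512 + 0.45855035·0.44264868) = 60.149451
y = r_b·(sin φ − φ·cos φ) = 54.697637·(0.44264868 − 0.45855035·0.89669512) = 1.721270

x=60.149451 y=1.721270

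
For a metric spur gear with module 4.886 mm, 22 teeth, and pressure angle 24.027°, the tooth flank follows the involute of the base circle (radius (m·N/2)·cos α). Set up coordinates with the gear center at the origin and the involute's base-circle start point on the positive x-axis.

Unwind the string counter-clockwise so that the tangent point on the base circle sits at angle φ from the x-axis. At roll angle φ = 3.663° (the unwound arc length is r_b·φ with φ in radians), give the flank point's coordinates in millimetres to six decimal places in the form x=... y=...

x=49.189324 y=0.004274

pitch radius r_p = m·N/2 = 4.886·22/2 = 53.746000
base radius r_b = r_p·cos α = 53.746000·cos 24.027° = 49.089107
roll angle φ = 3.663° = 0.06393141 rad
x = r_b·(cos φ + φ·sin φ) = 49.089107·(0.99795708 + 0.06393141·0.06388787) = 49.189324
y = r_b·(sin φ − φ·cos φ) = 49.089107·(0.06388787 − 0.06393141·0.99795708) = 0.004274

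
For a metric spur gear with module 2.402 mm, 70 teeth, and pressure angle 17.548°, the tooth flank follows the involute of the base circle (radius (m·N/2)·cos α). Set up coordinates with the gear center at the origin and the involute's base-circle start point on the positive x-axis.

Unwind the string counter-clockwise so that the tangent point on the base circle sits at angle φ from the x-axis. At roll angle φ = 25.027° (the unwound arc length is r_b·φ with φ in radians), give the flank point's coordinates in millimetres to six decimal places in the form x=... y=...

x=87.443816 y=2.184610

pitch radius r_p = m·N/2 = 2.402·70/2 = 84.070000
base radius r_b = r_p·cos α = 84.070000·cos 17.548° = 80.157777
roll angle φ = 25.027° = 0.43680355 rad
x = r_b·(cos φ + φ·sin φ) = 80.157777·(0.90610853 + 0.43680355·0.42304530) = 87.443816
y = r_b·(sin φ − φ·cos φ) = 80.157777·(0.42304530 − 0.43680355·0.90610853) = 2.184610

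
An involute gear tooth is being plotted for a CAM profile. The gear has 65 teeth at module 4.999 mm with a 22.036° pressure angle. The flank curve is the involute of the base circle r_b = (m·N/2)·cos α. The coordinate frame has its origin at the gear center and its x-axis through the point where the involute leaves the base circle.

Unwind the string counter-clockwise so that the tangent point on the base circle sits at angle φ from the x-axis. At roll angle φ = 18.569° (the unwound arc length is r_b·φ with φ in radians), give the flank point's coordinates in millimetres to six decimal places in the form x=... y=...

x=158.301541 y=1.690947

pitch radius r_p = m·N/2 = 4.999·65/2 = 162.467500
base radius r_b = r_p·cos α = 162.467500·cos 22.036° = 150.598973
roll angle φ = 18.569° = 0.32409019 rad
x = r_b·(cos φ + φ·sin φ) = 150.598973·(0.94794084 + 0.32409019·0.31844647) = 158.301541
y = r_b·(sin φ − φ·cos φ) = 150.598973·(0.31844647 − 0.32409019·0.94794084) = 1.690947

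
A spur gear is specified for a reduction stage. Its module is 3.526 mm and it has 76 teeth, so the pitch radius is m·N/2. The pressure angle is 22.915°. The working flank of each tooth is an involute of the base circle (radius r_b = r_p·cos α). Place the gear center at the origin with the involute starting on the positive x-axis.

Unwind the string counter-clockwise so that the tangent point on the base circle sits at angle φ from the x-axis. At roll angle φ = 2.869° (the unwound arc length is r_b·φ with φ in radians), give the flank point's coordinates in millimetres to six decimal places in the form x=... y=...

pitch radius r_p = m·N/2 = 3.526·76/2 = 133.988000
base radius r_b = r_p·cos α = 133.988000·cos 22.915° = 123.414136
roll angle φ = 2.869° = 0.05007350 rad
x = r_b·(cos φ + φ·sin φ) = 123.414136·(0.99874658 + 0.05007350·0.05005257) = 123.568761
y = r_b·(sin φ − φ·cos φ) = 123.414136·(0.05005257 − 0.05007350·0.99874658) = 0.005164

x=123.568761 y=0.005164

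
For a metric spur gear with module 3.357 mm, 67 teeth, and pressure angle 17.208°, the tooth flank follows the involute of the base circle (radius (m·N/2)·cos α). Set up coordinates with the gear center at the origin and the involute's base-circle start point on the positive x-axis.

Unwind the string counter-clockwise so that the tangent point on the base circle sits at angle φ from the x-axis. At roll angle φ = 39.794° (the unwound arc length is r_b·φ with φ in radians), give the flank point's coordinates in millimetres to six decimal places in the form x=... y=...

x=130.293586 y=11.428124

pitch radius r_p = m·N/2 = 3.357·67/2 = 112.459500
base radius r_b = r_p·cos α = 112.459500·cos 17.208° = 107.425483
roll angle φ = 39.794° = 0.69453632 rad
x = r_b·(cos φ + φ·sin φ) = 107.425483·(0.76835055 + 0.69453632·0.64002924) = 130.293586
y = r_b·(sin φ − φ·cos φ) = 107.425483·(0.64002924 − 0.69453632·0.76835055) = 11.428124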